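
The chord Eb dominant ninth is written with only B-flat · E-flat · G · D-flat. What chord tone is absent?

Eb dominant ninth = E-flat, G, B-flat, D-flat, F. The voicing lacks the 9th (major 9th), F.

F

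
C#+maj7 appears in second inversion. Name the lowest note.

G𝄪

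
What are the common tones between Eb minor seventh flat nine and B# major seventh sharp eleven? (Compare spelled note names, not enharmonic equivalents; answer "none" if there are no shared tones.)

Eb minor seventh flat nine = E-flat, G-flat, B-flat, D-flat, F-flat.
B# major seventh sharp eleven = B-sharp, D-double-sharp, F-double-sharp, A-double-sharp, E-double-sharp.
Shared: none.

none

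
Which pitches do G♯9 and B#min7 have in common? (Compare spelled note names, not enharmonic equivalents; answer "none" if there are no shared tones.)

B♯ D♯ A♯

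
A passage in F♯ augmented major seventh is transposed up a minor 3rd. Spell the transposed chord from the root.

A  C-sharp  E-sharp  G-sharp

A minor 3rd up from F-sharp is A, so the new chord is A augmented major seventh.
- root: A
- major 3rd: C-sharp
- augmented 5th: E-sharp
- major 7th: G-sharp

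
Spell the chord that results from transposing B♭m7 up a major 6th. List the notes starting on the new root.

G, B♭, D, F

Transposed root: B♭ → G (major 6th up). So we spell G minor seventh:
G — root
B♭ — minor 3rd
D — perfect 5th
F — minor 7th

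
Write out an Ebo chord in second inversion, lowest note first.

Bbb Eb Gb

In root position, Ebo is Eb–Gb–Bbb.
Second inversion puts the fifth (Bbb) in the bass.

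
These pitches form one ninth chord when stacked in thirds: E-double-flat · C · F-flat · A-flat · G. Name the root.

Stacking in thirds gives F-flat – A-flat – C – E-double-flat – G, so F-flat is the root — F-flat dominant seventh sharp nine sharp five.

F-flat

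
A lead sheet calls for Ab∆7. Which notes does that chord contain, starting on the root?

Ab∆7: major seventh on Ab.
Ab — root
C — major 3rd
Eb — perfect 5th
G — major 7th

Ab – C – Eb – G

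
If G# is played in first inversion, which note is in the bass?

B♯

G# = G♯–B♯–D♯. First inversion → third in the bass = B♯.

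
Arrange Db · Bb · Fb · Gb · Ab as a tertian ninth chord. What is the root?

Gb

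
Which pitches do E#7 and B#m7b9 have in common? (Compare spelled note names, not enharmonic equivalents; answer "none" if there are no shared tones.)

E#7 = E#, G##, B#, D#.
B#m7b9 = B#, D#, F##, A#, C#.
Shared: B#, D#.

B#, D#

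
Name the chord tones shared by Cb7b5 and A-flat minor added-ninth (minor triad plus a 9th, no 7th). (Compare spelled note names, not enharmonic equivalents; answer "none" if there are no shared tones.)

Cb, Eb

Cb7b5 = Cb, Eb, Gbb, Bbb.
A-flat minor added-ninth = Ab, Cb, Eb, Bb.
Shared: Cb, Eb.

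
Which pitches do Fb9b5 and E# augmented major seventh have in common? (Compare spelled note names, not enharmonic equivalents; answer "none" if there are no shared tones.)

Fb9b5 = Fb, Ab, Cbb, Ebb, Gb.
E# augmented major seventh = E#, G##, B##, D##.
Shared: none.

none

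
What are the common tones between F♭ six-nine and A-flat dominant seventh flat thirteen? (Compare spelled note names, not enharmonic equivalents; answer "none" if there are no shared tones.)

F♭ six-nine = F-flat, A-flat, C-flat, D-flat, G-flat.
A-flat dominant seventh flat thirteen = A-flat, C, E-flat, G-flat, F-flat.
Shared: F-flat, A-flat, G-flat.

F-flat, A-flat, G-flat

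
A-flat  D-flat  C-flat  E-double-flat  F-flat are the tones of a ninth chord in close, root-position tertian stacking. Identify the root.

D-flat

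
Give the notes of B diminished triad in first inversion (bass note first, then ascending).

D F B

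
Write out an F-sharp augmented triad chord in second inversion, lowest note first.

F-sharp augmented triad = F#–A#–C##; second inversion → fifth (C##) lowest.

C##, F#, A#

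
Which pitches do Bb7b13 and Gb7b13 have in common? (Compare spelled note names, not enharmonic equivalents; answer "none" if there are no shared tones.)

Bb7b13 = Bb, D, F, Ab, Gb.
Gb7b13 = Gb, Bb, Db, Fb, Ebb.
Shared: Bb, Gb.

Bb – Gb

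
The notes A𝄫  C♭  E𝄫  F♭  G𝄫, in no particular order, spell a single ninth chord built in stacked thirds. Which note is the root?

Stacking in thirds gives F♭ – A𝄫 – C♭ – E𝄫 – G𝄫, so F♭ is the root — F♭ minor seventh flat nine.

F♭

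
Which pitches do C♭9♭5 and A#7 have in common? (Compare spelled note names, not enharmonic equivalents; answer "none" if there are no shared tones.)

none

C♭9♭5 = Cb, Eb, Gbb, Bbb, Db.
A#7 = A#, C##, E#, G#.
Shared: none.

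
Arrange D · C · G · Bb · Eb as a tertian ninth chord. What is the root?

Arranged so that each adjacent pair is a third by letter name: C – Eb – G – Bb – D.
The bottom of that stack, C, is the root (this is C minor ninth).

C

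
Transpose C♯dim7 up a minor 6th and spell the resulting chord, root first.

A  C  E♭  G♭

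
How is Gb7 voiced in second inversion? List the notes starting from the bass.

In root position, Gb7 is Gb–Bb–Db–Fb.
Second inversion puts the fifth (Db) in the bass.

Db  Fb  Gb  Bb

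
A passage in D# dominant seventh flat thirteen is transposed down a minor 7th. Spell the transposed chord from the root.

E-sharp – G-double-sharp – B-sharp – D-sharp – C-sharp

Transposed root: D-sharp → E-sharp (minor 7th down). So we spell E-sharp dominant seventh flat thirteen:
root → E-sharp
3rd (major 3rd) → G-double-sharp
5th (perfect 5th) → B-sharp
7th (minor 7th) → D-sharp
13th (minor 13th) → C-sharp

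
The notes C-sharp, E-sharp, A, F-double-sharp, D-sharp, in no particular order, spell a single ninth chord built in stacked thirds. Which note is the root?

Stacking in thirds gives D-sharp – F-double-sharp – A – C-sharp – E-sharp, so D-sharp is the root — D-sharp dominant ninth flat five.

D-sharp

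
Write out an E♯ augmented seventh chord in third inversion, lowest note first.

In root position, E♯ augmented seventh is E#–G##–B##–D#.
Third inversion puts the seventh (D#) in the bass.

D#  E#  G##  B##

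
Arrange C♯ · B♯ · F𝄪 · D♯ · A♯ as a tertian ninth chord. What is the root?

Stacking in thirds gives B♯ – D♯ – F𝄪 – A♯ – C♯, so B♯ is the root — B♯ minor seventh flat nine.

B♯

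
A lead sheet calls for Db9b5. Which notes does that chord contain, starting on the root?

Db9b5 is a dominant ninth flat five built on Db.
Root: Db
Major 3rd (3rd): F
Diminished 5th (5th): Abb
Minor 7th (7th): Cb
Major 9th (9th): Eb

Db, F, Abb, Cb, Eb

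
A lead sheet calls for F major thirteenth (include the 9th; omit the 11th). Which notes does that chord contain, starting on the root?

F – A – C – E – G – D

F major thirteenth: major thirteenth on F.
root → F
3rd (major 3rd) → A
5th (perfect 5th) → C
7th (major 7th) → E
9th (major 9th) → G
13th (major 13th) → D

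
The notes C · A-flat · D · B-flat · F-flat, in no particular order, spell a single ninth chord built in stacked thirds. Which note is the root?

Stacking in thirds gives B-flat – D – F-flat – A-flat – C, so B-flat is the root — B-flat dominant ninth flat five.

B-flat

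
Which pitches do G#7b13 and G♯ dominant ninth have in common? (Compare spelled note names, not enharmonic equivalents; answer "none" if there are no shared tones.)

G♯, B♯, D♯, F♯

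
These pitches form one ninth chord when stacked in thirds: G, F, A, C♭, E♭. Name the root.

F

Arranged so that each adjacent pair is a third by letter name: F – A – C♭ – E♭ – G.
The bottom of that stack, F, is the root (this is F dominant ninth flat five).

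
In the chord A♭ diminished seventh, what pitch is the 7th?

Root of A♭ diminished seventh = A-flat. The 7th is a diminished 7th: A-flat up a diminished 7th → G-double-flat.

G-double-flat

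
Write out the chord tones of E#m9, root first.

E#, G#, B#, D#, F##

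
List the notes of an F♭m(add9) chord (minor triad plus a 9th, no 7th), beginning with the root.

Fb Abb Cb Gb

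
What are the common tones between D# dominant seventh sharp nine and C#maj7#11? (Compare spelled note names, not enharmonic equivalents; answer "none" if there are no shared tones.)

F𝄪  C♯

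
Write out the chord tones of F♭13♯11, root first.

F♭13♯11 is a dominant thirteenth sharp eleven built on Fb.
root → Fb
3rd (major 3rd) → Ab
5th (perfect 5th) → Cb
7th (minor 7th) → Ebb
9th (major 9th) → Gb
11th (augmented 11th) → Bb
13th (major 13th) → Db

Fb, Ab, Cb, Ebb, Gb, Bb, Db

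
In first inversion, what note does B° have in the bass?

D

B° = B–D–F. First inversion → third in the bass = D.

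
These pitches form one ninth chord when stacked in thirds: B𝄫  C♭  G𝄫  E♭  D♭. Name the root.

C♭

Arranged so that each adjacent pair is a third by letter name: C♭ – E♭ – G𝄫 – B𝄫 – D♭.
The bottom of that stack, C♭, is the root (this is C♭ dominant ninth flat five).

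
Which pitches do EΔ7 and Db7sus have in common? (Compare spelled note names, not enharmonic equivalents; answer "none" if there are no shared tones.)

none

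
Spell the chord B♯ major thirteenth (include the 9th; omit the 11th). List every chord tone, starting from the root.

B♯ major thirteenth is a major thirteenth built on B♯.
- root: B♯
- major 3rd: D𝄪
- perfect 5th: F𝄪
- major 7th: A𝄪
- major 9th: C𝄪
- major 13th: G𝄪

B♯  D𝄪  F𝄪  A𝄪  C𝄪  G𝄪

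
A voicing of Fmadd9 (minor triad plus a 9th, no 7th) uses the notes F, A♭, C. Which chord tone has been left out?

The full Fmadd9 chord is F, A♭, C, G.
Comparing with the voicing, the major 9th (9th) — G — is absent.

G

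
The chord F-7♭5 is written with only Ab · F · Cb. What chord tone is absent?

F-7♭5 = F, Ab, Cb, Eb. The voicing lacks the 7th (minor 7th), Eb.

Eb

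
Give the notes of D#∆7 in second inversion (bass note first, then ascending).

In root position, D#∆7 is D#–F##–A#–C##.
Second inversion puts the fifth (A#) in the bass.

A#, C##, D#, F##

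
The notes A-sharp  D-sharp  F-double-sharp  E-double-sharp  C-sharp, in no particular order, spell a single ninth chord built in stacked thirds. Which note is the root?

Stacking in thirds gives D-sharp – F-double-sharp – A-sharp – C-sharp – E-double-sharp, so D-sharp is the root — D-sharp dominant seventh sharp nine.

D-sharp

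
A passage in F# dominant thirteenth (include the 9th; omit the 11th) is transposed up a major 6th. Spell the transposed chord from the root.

Transposed root: F-sharp → D-sharp (major 6th up). So we spell D-sharp dominant thirteenth:
D-sharp — root
F-double-sharp — major 3rd
A-sharp — perfect 5th
C-sharp — minor 7th
E-sharp — major 9th
B-sharp — major 13th

D-sharp, F-double-sharp, A-sharp, C-sharp, E-sharp, B-sharp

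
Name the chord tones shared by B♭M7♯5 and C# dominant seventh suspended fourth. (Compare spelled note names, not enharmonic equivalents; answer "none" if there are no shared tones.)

F#

B♭M7♯5: Bb D F# A
C# dominant seventh suspended fourth: C# F# G# B
Common to both → F#.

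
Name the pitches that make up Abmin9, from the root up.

Abmin9 is a minor ninth built on Ab.
Ab — root
Cb — minor 3rd
Eb — perfect 5th
Gb — minor 7th
Bb — major 9th

Ab, Cb, Eb, Gb, Bb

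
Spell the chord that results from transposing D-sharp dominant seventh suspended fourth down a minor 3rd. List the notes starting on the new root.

D-sharp down a minor 3rd → B-sharp. New chord: B-sharp dominant seventh suspended fourth.
- root: B-sharp
- perfect 4th: E-sharp
- perfect 5th: F-double-sharp
- minor 7th: A-sharp

B-sharp – E-sharp – F-double-sharp – A-sharp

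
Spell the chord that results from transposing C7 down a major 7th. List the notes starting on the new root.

Db, F, Ab, Cb

Transposed root: C → Db (major 7th down). So we spell Db dominant seventh:
Root: Db
Major 3rd (3rd): F
Perfect 5th (5th): Ab
Minor 7th (7th): Cb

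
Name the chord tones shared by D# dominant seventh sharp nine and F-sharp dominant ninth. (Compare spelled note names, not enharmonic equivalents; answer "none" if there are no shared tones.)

A-sharp, C-sharp

D# dominant seventh sharp nine: D-sharp F-double-sharp A-sharp C-sharp E-double-sharp
F-sharp dominant ninth: F-sharp A-sharp C-sharp E G-sharp
Common to both → A-sharp, C-sharp.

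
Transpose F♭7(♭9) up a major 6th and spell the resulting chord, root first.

Db, F, Ab, Cb, Ebb

A major 6th up from Fb is Db, so the new chord is Db dominant seventh flat nine.
root → Db
3rd (major 3rd) → F
5th (perfect 5th) → Ab
7th (minor 7th) → Cb
9th (minor 9th) → Ebb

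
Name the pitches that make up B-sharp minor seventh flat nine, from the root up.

B-sharp minor seventh flat nine: minor seventh flat nine on B-sharp.
- root: B-sharp
- minor 3rd: D-sharp
- perfect 5th: F-double-sharp
- minor 7th: A-sharp
- minor 9th: C-sharp

B-sharp D-sharp F-double-sharp A-sharp C-sharp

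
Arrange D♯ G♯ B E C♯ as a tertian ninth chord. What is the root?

Arranged so that each adjacent pair is a third by letter name: C♯ – E – G♯ – B – D♯.
The bottom of that stack, C♯, is the root (this is C♯ minor ninth).

C♯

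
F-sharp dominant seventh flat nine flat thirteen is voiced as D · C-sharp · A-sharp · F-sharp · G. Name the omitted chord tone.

The full F-sharp dominant seventh flat nine flat thirteen chord is F-sharp, A-sharp, C-sharp, E, G, D.
Comparing with the voicing, the minor 7th (7th) — E — is absent.

E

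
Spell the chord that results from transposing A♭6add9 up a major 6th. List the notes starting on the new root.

Ab up a major 6th → F. New chord: F six-nine.
F — root
A — major 3rd
C — perfect 5th
D — major 6th
G — major 9th

F, A, C, D, G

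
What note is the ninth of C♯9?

D♯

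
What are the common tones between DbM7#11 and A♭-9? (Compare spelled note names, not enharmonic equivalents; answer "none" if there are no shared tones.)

DbM7#11 = Db, F, Ab, C, G.
A♭-9 = Ab, Cb, Eb, Gb, Bb.
Shared: Ab.

Ab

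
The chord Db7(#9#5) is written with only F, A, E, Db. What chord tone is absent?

Cb

The full Db7(#9#5) chord is Db, F, A, Cb, E.
Comparing with the voicing, the minor 7th (7th) — Cb — is absent.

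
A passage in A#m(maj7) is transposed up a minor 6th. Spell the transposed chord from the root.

F#, A, C#, E#

Transposed root: A# → F# (minor 6th up). So we spell F# minor-major seventh:
- root: F#
- minor 3rd: A
- perfect 5th: C#
- major 7th: E#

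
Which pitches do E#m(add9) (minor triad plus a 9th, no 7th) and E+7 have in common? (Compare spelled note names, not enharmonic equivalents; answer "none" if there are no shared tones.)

G#  B#

E#m(add9) = E#, G#, B#, F##.
E+7 = E, G#, B#, D.
Shared: G#, B#.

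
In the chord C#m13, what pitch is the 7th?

Root of C#m13 = C#. The 7th is a minor 7th: C# up a minor 7th → B.

B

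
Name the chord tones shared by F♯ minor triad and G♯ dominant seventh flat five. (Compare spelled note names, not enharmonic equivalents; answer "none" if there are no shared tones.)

F#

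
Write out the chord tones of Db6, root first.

Root Db, quality major sixth:
Db — root
F — major 3rd
Ab — perfect 5th
Bb — major 6th

Db, F, Ab, Bb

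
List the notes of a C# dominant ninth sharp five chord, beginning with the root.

C♯  E♯  G𝄪  B  D♯

C# dominant ninth sharp five is a dominant ninth sharp five built on C♯.
C♯ — root
E♯ — major 3rd
G𝄪 — augmented 5th
B — minor 7th
D♯ — major 9th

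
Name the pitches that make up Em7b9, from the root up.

E G B D F

Em7b9: minor seventh flat nine on E.
Root: E
Minor 3rd (3rd): G
Perfect 5th (5th): B
Minor 7th (7th): D
Minor 9th (9th): F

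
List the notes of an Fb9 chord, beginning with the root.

Fb  Ab  Cb  Ebb  Gb

Fb9: dominant ninth on Fb.
Fb — root
Ab — major 3rd
Cb — perfect 5th
Ebb — minor 7th
Gb — major 9th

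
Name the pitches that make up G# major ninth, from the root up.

G-sharp – B-sharp – D-sharp – F-double-sharp – A-sharp

Root G-sharp, quality major ninth:
- root: G-sharp
- major 3rd: B-sharp
- perfect 5th: D-sharp
- major 7th: F-double-sharp
- major 9th: A-sharp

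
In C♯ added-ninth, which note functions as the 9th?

D-sharp

C♯ added-ninth is built on C-sharp; its 9th is a major 9th above the root.
A second above C uses the letter D, and the major 9th above C-sharp is D-sharp.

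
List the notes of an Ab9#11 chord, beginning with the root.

Ab9#11 is a dominant ninth sharp eleven built on A♭.
A♭ — root
C — major 3rd
E♭ — perfect 5th
G♭ — minor 7th
B♭ — major 9th
D — augmented 11th

A♭, C, E♭, G♭, B♭, D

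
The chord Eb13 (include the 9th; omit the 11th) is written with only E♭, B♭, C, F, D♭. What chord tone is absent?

Eb13 = E♭, G, B♭, D♭, F, C. The voicing lacks the 3rd (major 3rd), G.

G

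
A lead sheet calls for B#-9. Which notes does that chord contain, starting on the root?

B#, D#, F##, A#, C##

B#-9 is a minor ninth built on B#.
Root: B#
Minor 3rd (3rd): D#
Perfect 5th (5th): F##
Minor 7th (7th): A#
Major 9th (9th): C##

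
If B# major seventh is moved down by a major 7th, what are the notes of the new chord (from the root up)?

C-sharp  E-sharp  G-sharp  B-sharp

Transposed root: B-sharp → C-sharp (major 7th down). So we spell C-sharp major seventh:
Root: C-sharp
Major 3rd (3rd): E-sharp
Perfect 5th (5th): G-sharp
Major 7th (7th): B-sharp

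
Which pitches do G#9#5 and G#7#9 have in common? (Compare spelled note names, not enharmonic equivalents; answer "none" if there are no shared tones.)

G♯, B♯, F♯

G#9#5: G♯ B♯ D𝄪 F♯ A♯
G#7#9: G♯ B♯ D♯ F♯ A𝄪
Common to both → G♯, B♯, F♯.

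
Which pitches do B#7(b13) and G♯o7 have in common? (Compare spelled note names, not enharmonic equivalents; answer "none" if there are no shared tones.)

B#7(b13) = B♯, D𝄪, F𝄪, A♯, G♯.
G♯o7 = G♯, B, D, F.
Shared: G♯.

G♯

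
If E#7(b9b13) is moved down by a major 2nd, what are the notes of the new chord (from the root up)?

D#, F##, A#, C#, E, B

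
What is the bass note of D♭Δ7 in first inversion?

F

D♭Δ7 = Db–F–Ab–C. First inversion → third in the bass = F.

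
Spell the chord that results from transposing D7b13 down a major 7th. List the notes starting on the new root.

Eb – G – Bb – Db – Cb

Transposed root: D → Eb (major 7th down). So we spell Eb dominant seventh flat thirteen:
Eb — root
G — major 3rd
Bb — perfect 5th
Db — minor 7th
Cb — minor 13th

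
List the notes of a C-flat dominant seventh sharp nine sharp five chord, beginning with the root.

C-flat E-flat G B-double-flat D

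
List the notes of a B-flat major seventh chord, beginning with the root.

B-flat, D, F, A

Root B-flat, quality major seventh:
Root: B-flat
Major 3rd (3rd): D
Perfect 5th (5th): F
Major 7th (7th): A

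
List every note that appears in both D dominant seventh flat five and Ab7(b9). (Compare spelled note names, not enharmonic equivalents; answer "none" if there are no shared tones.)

Ab, C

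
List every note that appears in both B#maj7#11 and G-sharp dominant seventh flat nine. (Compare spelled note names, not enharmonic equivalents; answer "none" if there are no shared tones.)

B♯

B#maj7#11 = B♯, D𝄪, F𝄪, A𝄪, E𝄪.
G-sharp dominant seventh flat nine = G♯, B♯, D♯, F♯, A.
Shared: B♯.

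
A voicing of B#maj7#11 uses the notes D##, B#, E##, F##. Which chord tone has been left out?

A##

The full B#maj7#11 chord is B#, D##, F##, A##, E##.
Comparing with the voicing, the major 7th (7th) — A## — is absent.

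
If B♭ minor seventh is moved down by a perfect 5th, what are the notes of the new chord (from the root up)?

Transposed root: B♭ → E♭ (perfect 5th down). So we spell E♭ minor seventh:
Root: E♭
Minor 3rd (3rd): G♭
Perfect 5th (5th): B♭
Minor 7th (7th): D♭

E♭, G♭, B♭, D♭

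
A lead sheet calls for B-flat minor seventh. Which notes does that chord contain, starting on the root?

B-flat minor seventh: minor seventh on B-flat.
root → B-flat
3rd (minor 3rd) → D-flat
5th (perfect 5th) → F
7th (minor 7th) → A-flat

B-flat, D-flat, F, A-flat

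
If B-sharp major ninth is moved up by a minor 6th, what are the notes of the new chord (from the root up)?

A minor 6th up from B# is G#, so the new chord is G# major ninth.
Root: G#
Major 3rd (3rd): B#
Perfect 5th (5th): D#
Major 7th (7th): F##
Major 9th (9th): A#

G# – B# – D# – F## – A#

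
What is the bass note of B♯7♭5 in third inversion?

A#

B♯7♭5 in root position is B#–D##–F#–A#.
Third inversion places the seventh in the bass, which is A#.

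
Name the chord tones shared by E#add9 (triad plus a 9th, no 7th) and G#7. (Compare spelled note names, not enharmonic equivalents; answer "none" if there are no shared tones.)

B#

E#add9 = E#, G##, B#, F##.
G#7 = G#, B#, D#, F#.
Shared: B#.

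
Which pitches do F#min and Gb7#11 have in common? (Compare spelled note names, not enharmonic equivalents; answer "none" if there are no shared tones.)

none

F#min = F#, A, C#.
Gb7#11 = Gb, Bb, Db, Fb, C.
Shared: none.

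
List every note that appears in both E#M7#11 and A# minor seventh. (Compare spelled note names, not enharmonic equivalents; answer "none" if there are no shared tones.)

E#M7#11: E# G## B# D## A##
A# minor seventh: A# C# E# G#
Common to both → E#.

E#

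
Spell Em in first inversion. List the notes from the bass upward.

In root position, Em is E–G–B.
First inversion puts the third (G) in the bass.

G, B, E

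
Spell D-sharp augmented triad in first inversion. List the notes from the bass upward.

In root position, D-sharp augmented triad is D-sharp–F-double-sharp–A-double-sharp.
First inversion puts the third (F-double-sharp) in the bass.

F-double-sharp A-double-sharp D-sharp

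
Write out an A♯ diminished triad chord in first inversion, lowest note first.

C-sharp, E, A-sharp

In root position, A♯ diminished triad is A-sharp–C-sharp–E.
First inversion puts the third (C-sharp) in the bass.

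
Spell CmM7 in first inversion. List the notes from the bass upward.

E♭ G B C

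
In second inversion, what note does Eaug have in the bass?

Eaug in root position is E–G#–B#.
Second inversion places the fifth in the bass, which is B#.

B#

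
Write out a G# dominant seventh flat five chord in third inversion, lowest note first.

F#  G#  B#  D

G# dominant seventh flat five = G#–B#–D–F#; third inversion → seventh (F#) lowest.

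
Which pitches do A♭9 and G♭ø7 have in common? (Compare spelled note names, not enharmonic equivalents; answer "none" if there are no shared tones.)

A♭9 = A♭, C, E♭, G♭, B♭.
G♭ø7 = G♭, B𝄫, D𝄫, F♭.
Shared: G♭.

G♭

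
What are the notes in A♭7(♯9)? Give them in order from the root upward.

A♭7(♯9) is a dominant seventh sharp nine built on Ab.
root → Ab
3rd (major 3rd) → C
5th (perfect 5th) → Eb
7th (minor 7th) → Gb
9th (augmented 9th) → B

Ab, C, Eb, Gb, B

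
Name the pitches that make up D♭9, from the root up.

D♭9 is a dominant ninth built on D♭.
Root: D♭
Major 3rd (3rd): F
Perfect 5th (5th): A♭
Minor 7th (7th): C♭
Major 9th (9th): E♭

D♭ – F – A♭ – C♭ – E♭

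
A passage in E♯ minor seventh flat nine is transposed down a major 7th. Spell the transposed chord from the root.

F#, A, C#, E, G

E# down a major 7th → F#. New chord: F# minor seventh flat nine.
root → F#
3rd (minor 3rd) → A
5th (perfect 5th) → C#
7th (minor 7th) → E
9th (minor 9th) → G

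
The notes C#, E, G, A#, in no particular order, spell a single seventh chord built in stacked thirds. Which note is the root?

A#

Arranged so that each adjacent pair is a third by letter name: A# – C# – E – G.
The bottom of that stack, A#, is the root (this is A# diminished seventh).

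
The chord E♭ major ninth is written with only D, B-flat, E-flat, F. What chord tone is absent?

G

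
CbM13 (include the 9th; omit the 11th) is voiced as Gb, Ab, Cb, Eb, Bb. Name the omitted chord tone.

The full CbM13 chord is Cb, Eb, Gb, Bb, Db, Ab.
Comparing with the voicing, the major 9th (9th) — Db — is absent.

Db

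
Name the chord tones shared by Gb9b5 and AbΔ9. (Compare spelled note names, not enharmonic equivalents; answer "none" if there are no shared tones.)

Bb, Ab

Gb9b5 = Gb, Bb, Dbb, Fb, Ab.
AbΔ9 = Ab, C, Eb, G, Bb.
Shared: Bb, Ab.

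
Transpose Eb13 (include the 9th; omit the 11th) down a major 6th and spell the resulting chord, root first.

Transposed root: Eb → Gb (major 6th down). So we spell Gb dominant thirteenth:
Root: Gb
Major 3rd (3rd): Bb
Perfect 5th (5th): Db
Minor 7th (7th): Fb
Major 9th (9th): Ab
Major 13th (13th): Eb

Gb Bb Db Fb Ab Eb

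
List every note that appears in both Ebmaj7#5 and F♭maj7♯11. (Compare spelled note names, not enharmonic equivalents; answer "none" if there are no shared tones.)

Ebmaj7#5: Eb G B D
F♭maj7♯11: Fb Ab Cb Eb Bb
Common to both → Eb.

Eb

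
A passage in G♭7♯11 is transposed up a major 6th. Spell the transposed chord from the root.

Eb G Bb Db A

Gb up a major 6th → Eb. New chord: Eb dominant seventh sharp eleven.
root → Eb
3rd (major 3rd) → G
5th (perfect 5th) → Bb
7th (minor 7th) → Db
11th (augmented 11th) → A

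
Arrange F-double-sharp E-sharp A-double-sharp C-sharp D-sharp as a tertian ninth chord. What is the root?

Stacking in thirds gives D-sharp – F-double-sharp – A-double-sharp – C-sharp – E-sharp, so D-sharp is the root — D-sharp dominant ninth sharp five.

D-sharp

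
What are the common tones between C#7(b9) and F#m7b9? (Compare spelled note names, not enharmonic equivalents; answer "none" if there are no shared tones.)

C#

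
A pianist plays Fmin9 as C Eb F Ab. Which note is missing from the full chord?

G

The full Fmin9 chord is F, Ab, C, Eb, G.
Comparing with the voicing, the major 9th (9th) — G — is absent.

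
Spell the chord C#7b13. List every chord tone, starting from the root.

C#  E#  G#  B  A

C#7b13: dominant seventh flat thirteen on C#.
- root: C#
- major 3rd: E#
- perfect 5th: G#
- minor 7th: B
- minor 13th: A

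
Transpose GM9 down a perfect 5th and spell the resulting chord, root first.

C – E – G – B – D

Transposed root: G → C (perfect 5th down). So we spell C major ninth:
C — root
E — major 3rd
G — perfect 5th
B — major 7th
D — major 9th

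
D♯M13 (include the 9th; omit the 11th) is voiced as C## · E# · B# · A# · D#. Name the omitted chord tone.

The full D♯M13 chord is D#, F##, A#, C##, E#, B#.
Comparing with the voicing, the major 3rd (3rd) — F## — is absent.

F##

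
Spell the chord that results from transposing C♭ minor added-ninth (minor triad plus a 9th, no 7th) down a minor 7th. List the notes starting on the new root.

Cb down a minor 7th → Db. New chord: Db minor added-ninth.
root → Db
3rd (minor 3rd) → Fb
5th (perfect 5th) → Ab
9th (major 9th) → Eb

Db, Fb, Ab, Eb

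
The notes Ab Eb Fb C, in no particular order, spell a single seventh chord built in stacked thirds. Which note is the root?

Arranged so that each adjacent pair is a third by letter name: Fb – Ab – C – Eb.
The bottom of that stack, Fb, is the root (this is Fb augmented major seventh).

Fb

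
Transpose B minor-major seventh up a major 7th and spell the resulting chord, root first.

Transposed root: B → A# (major 7th up). So we spell A# minor-major seventh:
root → A#
3rd (minor 3rd) → C#
5th (perfect 5th) → E#
7th (major 7th) → G##

A# – C# – E# – G##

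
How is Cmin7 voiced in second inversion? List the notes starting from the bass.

Cmin7 = C–E♭–G–B♭; second inversion → fifth (G) lowest.

G, B♭, C, E♭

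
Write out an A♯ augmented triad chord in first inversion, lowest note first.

In root position, A♯ augmented triad is A-sharp–C-double-sharp–E-double-sharp.
First inversion puts the third (C-double-sharp) in the bass.

C-double-sharp E-double-sharp A-sharp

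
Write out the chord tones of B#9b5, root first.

B♯ D𝄪 F♯ A♯ C𝄪

B#9b5: dominant ninth flat five on B♯.
B♯ — root
D𝄪 — major 3rd
F♯ — diminished 5th
A♯ — minor 7th
C𝄪 — major 9th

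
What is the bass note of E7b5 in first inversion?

E7b5 in root position is E–G#–Bb–D.
First inversion places the third in the bass, which is G#.

G#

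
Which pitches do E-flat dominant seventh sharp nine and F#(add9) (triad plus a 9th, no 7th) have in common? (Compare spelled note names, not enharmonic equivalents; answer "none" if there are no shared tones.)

E-flat dominant seventh sharp nine = Eb, G, Bb, Db, F#.
F#(add9) = F#, A#, C#, G#.
Shared: F#.

F#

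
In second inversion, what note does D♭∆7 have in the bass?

Ab

D♭∆7 in root position is Db–F–Ab–C.
Second inversion places the fifth in the bass, which is Ab.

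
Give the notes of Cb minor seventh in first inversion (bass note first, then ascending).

Cb minor seventh = C-flat–E-double-flat–G-flat–B-double-flat; first inversion → third (E-double-flat) lowest.

E-double-flat  G-flat  B-double-flat  C-flat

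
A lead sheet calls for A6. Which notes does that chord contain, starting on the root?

A6: major sixth on A.
root → A
3rd (major 3rd) → C#
5th (perfect 5th) → E
6th (major 6th) → F#

A  C#  E  F#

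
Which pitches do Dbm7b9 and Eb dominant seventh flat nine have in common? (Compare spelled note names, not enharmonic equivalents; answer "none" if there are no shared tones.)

Db – Fb

Dbm7b9 = Db, Fb, Ab, Cb, Ebb.
Eb dominant seventh flat nine = Eb, G, Bb, Db, Fb.
Shared: Db, Fb.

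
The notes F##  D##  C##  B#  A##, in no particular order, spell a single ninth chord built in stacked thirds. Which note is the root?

Stacking in thirds gives B# – D## – F## – A## – C##, so B# is the root — B# major ninth.

B#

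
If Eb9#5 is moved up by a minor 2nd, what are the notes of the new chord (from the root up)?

Fb Ab C Ebb Gb

Transposed root: Eb → Fb (minor 2nd up). So we spell Fb dominant ninth sharp five:
- root: Fb
- major 3rd: Ab
- augmented 5th: C
- minor 7th: Ebb
- major 9th: Gb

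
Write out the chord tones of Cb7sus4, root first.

Cb, Fb, Gb, Bbb

Cb7sus4 is a dominant seventh suspended fourth built on Cb.
Root: Cb
Perfect 4th (4th): Fb
Perfect 5th (5th): Gb
Minor 7th (7th): Bbb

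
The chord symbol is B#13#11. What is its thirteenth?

B#13#11 is built on B♯; its 13th is a major 13th above the root.
A sixth above B uses the letter G, and the major 13th above B♯ is G𝄪.

G𝄪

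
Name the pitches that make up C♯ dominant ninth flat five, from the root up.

C♯, E♯, G, B, D♯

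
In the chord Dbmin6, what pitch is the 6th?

Bb

Root of Dbmin6 = Db. The 6th is a major 6th: Db up a major 6th → Bb.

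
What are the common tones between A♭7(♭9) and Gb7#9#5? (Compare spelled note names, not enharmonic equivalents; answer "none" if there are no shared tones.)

A♭7(♭9): A♭ C E♭ G♭ B𝄫
Gb7#9#5: G♭ B♭ D F♭ A
Common to both → G♭.

G♭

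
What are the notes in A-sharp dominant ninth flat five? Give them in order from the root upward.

Root A-sharp, quality dominant ninth flat five:
A-sharp — root
C-double-sharp — major 3rd
E — diminished 5th
G-sharp — minor 7th
B-sharp — major 9th

A-sharp  C-double-sharp  E  G-sharp  B-sharp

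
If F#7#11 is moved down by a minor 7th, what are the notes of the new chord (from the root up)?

Transposed root: F# → G# (minor 7th down). So we spell G# dominant seventh sharp eleven:
- root: G#
- major 3rd: B#
- perfect 5th: D#
- minor 7th: F#
- augmented 11th: C##

G#, B#, D#, F#, C##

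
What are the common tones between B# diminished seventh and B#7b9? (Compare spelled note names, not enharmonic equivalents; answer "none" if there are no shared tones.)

B#

B# diminished seventh: B# D# F# A
B#7b9: B# D## F## A# C#
Common to both → B#.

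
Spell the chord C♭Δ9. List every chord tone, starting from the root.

Cb, Eb, Gb, Bb, Db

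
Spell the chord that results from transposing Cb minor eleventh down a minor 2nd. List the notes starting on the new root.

Bb Db F Ab C Eb

Cb down a minor 2nd → Bb. New chord: Bb minor eleventh.
Root: Bb
Minor 3rd (3rd): Db
Perfect 5th (5th): F
Minor 7th (7th): Ab
Major 9th (9th): C
Perfect 11th (11th): Eb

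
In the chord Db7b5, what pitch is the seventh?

Root of Db7b5 = Db. The 7th is a minor 7th: Db up a minor 7th → Cb.

Cb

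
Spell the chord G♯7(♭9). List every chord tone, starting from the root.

G♯7(♭9) is a dominant seventh flat nine built on G#.
G# — root
B# — major 3rd
D# — perfect 5th
F# — minor 7th
A — minor 9th

G#, B#, D#, F#, A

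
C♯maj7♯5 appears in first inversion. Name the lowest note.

C♯maj7♯5 = C#–E#–G##–B#. First inversion → third in the bass = E#.

E#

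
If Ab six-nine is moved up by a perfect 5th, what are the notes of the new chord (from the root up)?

A perfect 5th up from A-flat is E-flat, so the new chord is E-flat six-nine.
- root: E-flat
- major 3rd: G
- perfect 5th: B-flat
- major 6th: C
- major 9th: F

E-flat, G, B-flat, C, F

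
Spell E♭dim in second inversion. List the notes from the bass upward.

Bbb – Eb – Gb

In root position, E♭dim is Eb–Gb–Bbb.
Second inversion puts the fifth (Bbb) in the bass.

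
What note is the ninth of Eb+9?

Root of Eb+9 = Eb. The 9th is a major 9th: Eb up a major 9th → F.

F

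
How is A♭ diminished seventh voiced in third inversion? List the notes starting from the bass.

A♭ diminished seventh = A-flat–C-flat–E-double-flat–G-double-flat; third inversion → seventh (G-double-flat) lowest.

G-double-flat – A-flat – C-flat – E-double-flat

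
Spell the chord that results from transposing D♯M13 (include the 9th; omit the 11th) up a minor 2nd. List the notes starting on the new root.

A minor 2nd up from D# is E, so the new chord is E major thirteenth.
E — root
G# — major 3rd
B — perfect 5th
D# — major 7th
F# — major 9th
C# — major 13th

E  G#  B  D#  F#  C#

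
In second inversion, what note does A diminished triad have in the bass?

A diminished triad = A–C–E-flat. Second inversion → fifth in the bass = E-flat.

E-flat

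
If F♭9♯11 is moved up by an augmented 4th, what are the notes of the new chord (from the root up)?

An augmented 4th up from Fb is Bb, so the new chord is Bb dominant ninth sharp eleven.
Bb — root
D — major 3rd
F — perfect 5th
Ab — minor 7th
C — major 9th
E — augmented 11th

Bb, D, F, Ab, C, E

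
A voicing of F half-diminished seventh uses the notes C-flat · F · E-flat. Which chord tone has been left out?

A-flat

F half-diminished seventh = F, A-flat, C-flat, E-flat. The voicing lacks the 3rd (minor 3rd), A-flat.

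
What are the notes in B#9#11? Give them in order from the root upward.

B♯  D𝄪  F𝄪  A♯  C𝄪  E𝄪

Root B♯, quality dominant ninth sharp eleven:
B♯ — root
D𝄪 — major 3rd
F𝄪 — perfect 5th
A♯ — minor 7th
C𝄪 — major 9th
E𝄪 — augmented 11th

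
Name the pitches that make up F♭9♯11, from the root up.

Fb, Ab, Cb, Ebb, Gb, Bb

F♭9♯11: dominant ninth sharp eleven on Fb.
Root: Fb
Major 3rd (3rd): Ab
Perfect 5th (5th): Cb
Minor 7th (7th): Ebb
Major 9th (9th): Gb
Augmented 11th (11th): Bb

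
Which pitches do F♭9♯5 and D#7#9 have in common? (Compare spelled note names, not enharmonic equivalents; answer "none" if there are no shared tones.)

F♭9♯5 = Fb, Ab, C, Ebb, Gb.
D#7#9 = D#, F##, A#, C#, E##.
Shared: none.

none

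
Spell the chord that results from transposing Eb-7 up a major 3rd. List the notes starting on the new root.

G, Bb, D, F

Eb up a major 3rd → G. New chord: G minor seventh.
root → G
3rd (minor 3rd) → Bb
5th (perfect 5th) → D
7th (minor 7th) → F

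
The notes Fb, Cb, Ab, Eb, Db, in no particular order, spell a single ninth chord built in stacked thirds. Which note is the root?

Db

Stacking in thirds gives Db – Fb – Ab – Cb – Eb, so Db is the root — Db minor ninth.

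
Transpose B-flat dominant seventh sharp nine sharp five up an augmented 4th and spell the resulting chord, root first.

E – G# – B# – D – F##

Transposed root: Bb → E (augmented 4th up). So we spell E dominant seventh sharp nine sharp five:
E — root
G# — major 3rd
B# — augmented 5th
D — minor 7th
F## — augmented 9th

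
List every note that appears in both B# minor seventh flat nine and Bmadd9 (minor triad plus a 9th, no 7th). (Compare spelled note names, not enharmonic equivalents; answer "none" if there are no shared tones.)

B# minor seventh flat nine: B# D# F## A# C#
Bmadd9: B D F# C#
Common to both → C#.

C#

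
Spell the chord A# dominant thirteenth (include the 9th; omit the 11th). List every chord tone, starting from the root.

A# dominant thirteenth is a dominant thirteenth built on A-sharp.
Root: A-sharp
Major 3rd (3rd): C-double-sharp
Perfect 5th (5th): E-sharp
Minor 7th (7th): G-sharp
Major 9th (9th): B-sharp
Major 13th (13th): F-double-sharp

A-sharp – C-double-sharp – E-sharp – G-sharp – B-sharp – F-double-sharp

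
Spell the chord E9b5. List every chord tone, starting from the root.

E G♯ B♭ D F♯

E9b5 is a dominant ninth flat five built on E.
root → E
3rd (major 3rd) → G♯
5th (diminished 5th) → B♭
7th (minor 7th) → D
9th (major 9th) → F♯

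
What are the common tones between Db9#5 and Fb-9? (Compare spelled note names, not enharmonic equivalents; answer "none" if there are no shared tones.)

Cb

Db9#5: Db F A Cb Eb
Fb-9: Fb Abb Cb Ebb Gb
Common to both → Cb.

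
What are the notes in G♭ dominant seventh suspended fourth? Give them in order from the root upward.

G♭ – C♭ – D♭ – F♭

G♭ dominant seventh suspended fourth is a dominant seventh suspended fourth built on G♭.
- root: G♭
- perfect 4th: C♭
- perfect 5th: D♭
- minor 7th: F♭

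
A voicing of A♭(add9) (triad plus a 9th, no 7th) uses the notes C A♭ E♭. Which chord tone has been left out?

A♭(add9) = A♭, C, E♭, B♭. The voicing lacks the 9th (major 9th), B♭.

B♭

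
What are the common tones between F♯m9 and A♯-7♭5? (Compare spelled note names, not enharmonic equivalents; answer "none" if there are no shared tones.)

C#  E  G#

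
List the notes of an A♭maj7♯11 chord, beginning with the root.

Root A♭, quality major seventh sharp eleven:
root → A♭
3rd (major 3rd) → C
5th (perfect 5th) → E♭
7th (major 7th) → G
11th (augmented 11th) → D

A♭ – C – E♭ – G – D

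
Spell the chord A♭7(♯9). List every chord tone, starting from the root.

A♭7(♯9): dominant seventh sharp nine on Ab.
Root: Ab
Major 3rd (3rd): C
Perfect 5th (5th): Eb
Minor 7th (7th): Gb
Augmented 9th (9th): B

Ab, C, Eb, Gb, B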